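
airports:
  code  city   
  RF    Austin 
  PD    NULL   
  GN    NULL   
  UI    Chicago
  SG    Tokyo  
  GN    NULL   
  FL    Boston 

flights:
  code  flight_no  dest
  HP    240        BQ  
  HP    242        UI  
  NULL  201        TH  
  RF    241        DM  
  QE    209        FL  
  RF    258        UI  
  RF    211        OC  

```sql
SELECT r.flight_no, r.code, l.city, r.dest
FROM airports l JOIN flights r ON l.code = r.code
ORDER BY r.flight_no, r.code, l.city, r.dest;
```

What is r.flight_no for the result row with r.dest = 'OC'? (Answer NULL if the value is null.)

INNER JOIN keeps only pairs where the ON condition holds.
Matching on l.code = r.code. A NULL in a compared column never satisfies the condition.
Matched pairs: 3.

211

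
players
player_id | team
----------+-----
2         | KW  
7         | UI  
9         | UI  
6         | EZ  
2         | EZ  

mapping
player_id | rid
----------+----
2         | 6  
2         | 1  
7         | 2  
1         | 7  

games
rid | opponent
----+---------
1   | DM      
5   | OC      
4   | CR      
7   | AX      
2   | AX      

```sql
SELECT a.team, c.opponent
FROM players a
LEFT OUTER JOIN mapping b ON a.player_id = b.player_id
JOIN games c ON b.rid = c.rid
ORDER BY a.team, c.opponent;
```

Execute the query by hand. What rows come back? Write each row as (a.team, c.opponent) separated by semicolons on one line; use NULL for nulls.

(EZ, DM); (KW, DM); (UI, AX)

Step 1 — a LEFT JOIN b on player_id → 7 row(s).
Then INNER JOIN `games c` on rid: keep only rows whose b.rid appears in c.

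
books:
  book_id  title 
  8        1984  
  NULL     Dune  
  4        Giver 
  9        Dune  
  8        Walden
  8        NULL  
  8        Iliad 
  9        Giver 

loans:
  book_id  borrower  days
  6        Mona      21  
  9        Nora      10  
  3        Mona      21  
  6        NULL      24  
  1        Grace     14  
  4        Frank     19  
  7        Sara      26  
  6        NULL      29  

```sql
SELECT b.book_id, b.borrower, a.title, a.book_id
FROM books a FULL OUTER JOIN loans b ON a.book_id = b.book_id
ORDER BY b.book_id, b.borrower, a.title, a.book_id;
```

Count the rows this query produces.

FULL OUTER JOIN keeps every row from both sides; unmatched rows get NULL for the other side's columns.
Matching on a.book_id = b.book_id. A NULL in a compared column never satisfies the condition.
Matched pairs: 3; unmatched a rows kept: 5; unmatched b rows kept: 6.
Total: 3 matched + 11 padded = 14 rows.

14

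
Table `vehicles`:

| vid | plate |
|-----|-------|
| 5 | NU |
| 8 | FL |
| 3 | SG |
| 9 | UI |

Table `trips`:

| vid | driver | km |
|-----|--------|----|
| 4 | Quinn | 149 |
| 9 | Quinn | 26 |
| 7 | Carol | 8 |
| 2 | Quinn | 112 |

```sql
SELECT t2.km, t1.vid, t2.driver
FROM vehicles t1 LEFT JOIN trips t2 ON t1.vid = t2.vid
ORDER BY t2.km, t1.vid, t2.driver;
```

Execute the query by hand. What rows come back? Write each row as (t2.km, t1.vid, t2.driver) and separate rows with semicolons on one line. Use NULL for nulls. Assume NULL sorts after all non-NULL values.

LEFT JOIN keeps every row from `vehicles`; unmatched rows get NULL for `trips`'s columns.
Matching on t1.vid = t2.vid.
- t1 row (vid=5): no match → kept, t2 columns NULL.
- t1 row (vid=8): no match → kept, t2 columns NULL.
- t1 row (vid=3): no match → kept, t2 columns NULL.
- t1 row (vid=9): matches 1 t2 row(s) → 1 output row(s).
After projecting and ordering:
t2.km | t1.vid | t2.driver
26 | 9 | Quinn
NULL | 3 | NULL
NULL | 5 | NULL
NULL | 8 | NULL

(26, 9, Quinn); (NULL, 3, NULL); (NULL, 5, NULL); (NULL, 8, NULL)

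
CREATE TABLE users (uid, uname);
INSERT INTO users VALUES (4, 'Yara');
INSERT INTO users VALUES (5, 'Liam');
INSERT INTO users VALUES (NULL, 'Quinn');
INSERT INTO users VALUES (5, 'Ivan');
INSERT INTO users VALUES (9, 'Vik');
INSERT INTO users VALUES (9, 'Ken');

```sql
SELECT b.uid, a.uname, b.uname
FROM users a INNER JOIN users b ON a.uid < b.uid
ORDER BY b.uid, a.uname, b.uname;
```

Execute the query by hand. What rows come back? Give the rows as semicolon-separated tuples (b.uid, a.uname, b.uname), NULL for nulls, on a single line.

(5, Yara, Ivan); (5, Yara, Liam); (9, Ivan, Ken); (9, Ivan, Vik); (9, Liam, Ken); (9, Liam, Vik); (9, Yara, Ken); (9, Yara, Vik)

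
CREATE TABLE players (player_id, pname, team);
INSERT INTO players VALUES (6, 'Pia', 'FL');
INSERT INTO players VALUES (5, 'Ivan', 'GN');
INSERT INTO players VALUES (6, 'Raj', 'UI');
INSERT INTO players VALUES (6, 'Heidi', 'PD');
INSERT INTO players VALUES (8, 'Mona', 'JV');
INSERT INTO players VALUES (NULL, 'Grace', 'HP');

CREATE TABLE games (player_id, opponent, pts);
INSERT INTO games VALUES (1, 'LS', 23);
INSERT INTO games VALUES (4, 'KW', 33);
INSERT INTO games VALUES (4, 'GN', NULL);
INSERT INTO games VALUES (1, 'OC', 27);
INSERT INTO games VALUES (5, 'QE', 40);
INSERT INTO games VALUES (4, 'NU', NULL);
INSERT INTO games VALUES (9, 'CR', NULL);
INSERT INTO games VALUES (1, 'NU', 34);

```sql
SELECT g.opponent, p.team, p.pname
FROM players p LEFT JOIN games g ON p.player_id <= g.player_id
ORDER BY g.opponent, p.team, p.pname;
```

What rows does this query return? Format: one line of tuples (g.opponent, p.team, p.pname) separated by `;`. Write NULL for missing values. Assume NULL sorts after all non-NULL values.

(CR, FL, Pia); (CR, GN, Ivan); (CR, JV, Mona); (CR, PD, Heidi); (CR, UI, Raj); (QE, GN, Ivan); (NULL, HP, Grace)

LEFT JOIN keeps every row from `players`; unmatched rows get NULL for `games`'s columns.
Matching on p.player_id <= g.player_id. A NULL in a compared column never satisfies the condition.
- p (player_id=6) pairs with 1 row(s) of g.
- p (player_id=5) pairs with 2 row(s) of g.
- p (player_id=6) pairs with 1 row(s) of g.
- p (player_id=6) pairs with 1 row(s) of g.
- p (player_id=8) pairs with 1 row(s) of g.
- p (player_id=NULL) has no partner → padded with NULL.
After projecting and ordering:
g.opponent | p.team | p.pname
CR | FL | Pia
CR | GN | Ivan
CR | JV | Mona
CR | PD | Heidi
CR | UI | Raj
QE | GN | Ivan
NULL | HP | Grace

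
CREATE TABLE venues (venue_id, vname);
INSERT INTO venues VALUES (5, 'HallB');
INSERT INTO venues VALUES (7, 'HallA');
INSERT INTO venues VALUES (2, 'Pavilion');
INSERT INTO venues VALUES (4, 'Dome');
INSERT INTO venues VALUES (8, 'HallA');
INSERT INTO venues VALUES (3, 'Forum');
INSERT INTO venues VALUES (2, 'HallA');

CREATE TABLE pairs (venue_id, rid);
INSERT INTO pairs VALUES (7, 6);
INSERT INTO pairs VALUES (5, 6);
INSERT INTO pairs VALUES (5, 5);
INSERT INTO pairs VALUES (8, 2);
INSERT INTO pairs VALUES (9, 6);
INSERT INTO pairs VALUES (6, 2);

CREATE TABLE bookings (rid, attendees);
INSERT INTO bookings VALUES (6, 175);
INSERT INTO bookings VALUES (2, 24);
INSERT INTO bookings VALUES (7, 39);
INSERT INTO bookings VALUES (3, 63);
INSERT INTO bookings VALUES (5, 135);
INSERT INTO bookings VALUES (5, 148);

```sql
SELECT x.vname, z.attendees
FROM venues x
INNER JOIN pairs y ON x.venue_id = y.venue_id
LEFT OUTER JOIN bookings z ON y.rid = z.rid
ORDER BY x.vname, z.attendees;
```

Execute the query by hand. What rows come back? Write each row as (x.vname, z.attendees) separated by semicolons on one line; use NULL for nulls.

(HallA, 24); (HallA, 175); (HallB, 135); (HallB, 148); (HallB, 175)

Joins associate left-to-right: venues INNER JOIN pairs on venue_id gives 4 intermediate row(s).
Then LEFT JOIN `bookings z` on rid: each of those 4 rows is kept; rows whose y.rid has no match in z get NULL for z's columns.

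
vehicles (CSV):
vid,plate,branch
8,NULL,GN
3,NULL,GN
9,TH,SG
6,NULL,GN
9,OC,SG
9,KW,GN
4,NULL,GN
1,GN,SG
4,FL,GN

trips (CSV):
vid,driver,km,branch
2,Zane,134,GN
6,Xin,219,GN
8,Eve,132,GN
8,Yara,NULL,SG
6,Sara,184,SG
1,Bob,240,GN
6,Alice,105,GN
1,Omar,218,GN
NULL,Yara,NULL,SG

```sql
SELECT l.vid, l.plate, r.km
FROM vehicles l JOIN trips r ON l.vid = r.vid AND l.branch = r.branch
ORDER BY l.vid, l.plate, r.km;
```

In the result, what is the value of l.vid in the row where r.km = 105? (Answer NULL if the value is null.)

6

INNER JOIN keeps only pairs where the ON condition holds.
Matching on l.vid = r.vid AND l.branch = r.branch. A NULL in a compared column never satisfies the condition.
Matched pairs: 3.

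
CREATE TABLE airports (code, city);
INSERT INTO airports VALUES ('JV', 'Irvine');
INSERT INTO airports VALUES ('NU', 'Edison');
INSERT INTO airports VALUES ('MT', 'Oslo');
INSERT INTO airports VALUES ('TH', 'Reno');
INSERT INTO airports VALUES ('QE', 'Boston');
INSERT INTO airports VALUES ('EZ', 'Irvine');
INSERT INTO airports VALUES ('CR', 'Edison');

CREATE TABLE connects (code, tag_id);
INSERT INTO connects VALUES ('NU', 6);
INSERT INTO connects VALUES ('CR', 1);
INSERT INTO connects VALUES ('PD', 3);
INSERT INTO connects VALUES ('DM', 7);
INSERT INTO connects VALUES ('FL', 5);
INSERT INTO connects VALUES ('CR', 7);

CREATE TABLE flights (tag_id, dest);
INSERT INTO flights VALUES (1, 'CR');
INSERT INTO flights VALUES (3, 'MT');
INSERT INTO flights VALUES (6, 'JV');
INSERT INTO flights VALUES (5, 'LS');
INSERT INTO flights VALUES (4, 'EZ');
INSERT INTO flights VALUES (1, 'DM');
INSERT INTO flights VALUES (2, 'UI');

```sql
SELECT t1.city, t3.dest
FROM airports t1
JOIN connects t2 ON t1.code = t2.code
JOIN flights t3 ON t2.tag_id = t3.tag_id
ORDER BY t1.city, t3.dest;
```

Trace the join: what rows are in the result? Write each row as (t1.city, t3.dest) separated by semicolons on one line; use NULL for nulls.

(Edison, CR); (Edison, DM); (Edison, JV)

Joins associate left-to-right: airports INNER JOIN connects on code gives 3 intermediate row(s).
Then INNER JOIN `flights t3` on tag_id: keep only rows whose t2.tag_id appears in t3.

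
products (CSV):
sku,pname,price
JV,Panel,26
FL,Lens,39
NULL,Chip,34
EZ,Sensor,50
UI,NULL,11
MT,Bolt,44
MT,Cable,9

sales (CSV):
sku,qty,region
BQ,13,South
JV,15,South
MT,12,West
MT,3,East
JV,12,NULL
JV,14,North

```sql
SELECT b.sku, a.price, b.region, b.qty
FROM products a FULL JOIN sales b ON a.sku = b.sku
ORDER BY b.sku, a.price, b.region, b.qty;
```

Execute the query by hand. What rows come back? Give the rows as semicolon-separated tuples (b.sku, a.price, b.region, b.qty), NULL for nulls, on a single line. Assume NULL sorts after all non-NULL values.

(BQ, NULL, South, 13); (JV, 26, North, 14); (JV, 26, South, 15); (JV, 26, NULL, 12); (MT, 9, East, 3); (MT, 9, West, 12); (MT, 44, East, 3); (MT, 44, West, 12); (NULL, 11, NULL, NULL); (NULL, 34, NULL, NULL); (NULL, 39, NULL, NULL); (NULL, 50, NULL, NULL)

FULL OUTER JOIN keeps every row from both sides; unmatched rows get NULL for the other side's columns.
Matching on a.sku = b.sku. A NULL in a compared column never satisfies the condition.
- a[0] sku=JV → 3 match(es) in b → 3 row(s).
- a[1] sku=FL → no match; kept with NULLs on the b side.
- a[2] sku=NULL → no match; kept with NULLs on the b side.
- a[3] sku=EZ → no match; kept with NULLs on the b side.
- a[4] sku=UI → no match; kept with NULLs on the b side.
- a[5] sku=MT → 2 match(es) in b → 2 row(s).
- a[6] sku=MT → 2 match(es) in b → 2 row(s).
- 1 b row(s) had no a match → kept, a columns NULL.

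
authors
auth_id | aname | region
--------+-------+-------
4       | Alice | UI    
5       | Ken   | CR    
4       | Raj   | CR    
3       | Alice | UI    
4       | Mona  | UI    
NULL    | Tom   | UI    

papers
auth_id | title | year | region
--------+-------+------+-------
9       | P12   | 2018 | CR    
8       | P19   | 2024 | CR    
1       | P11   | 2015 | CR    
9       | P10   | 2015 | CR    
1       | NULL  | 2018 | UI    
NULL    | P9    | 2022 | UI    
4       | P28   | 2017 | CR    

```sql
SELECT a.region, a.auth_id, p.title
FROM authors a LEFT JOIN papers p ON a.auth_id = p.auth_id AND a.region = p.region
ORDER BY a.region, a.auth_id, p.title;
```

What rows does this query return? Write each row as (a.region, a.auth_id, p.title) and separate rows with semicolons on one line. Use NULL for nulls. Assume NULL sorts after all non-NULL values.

(CR, 4, P28); (CR, 5, NULL); (UI, 3, NULL); (UI, 4, NULL); (UI, 4, NULL); (UI, NULL, NULL)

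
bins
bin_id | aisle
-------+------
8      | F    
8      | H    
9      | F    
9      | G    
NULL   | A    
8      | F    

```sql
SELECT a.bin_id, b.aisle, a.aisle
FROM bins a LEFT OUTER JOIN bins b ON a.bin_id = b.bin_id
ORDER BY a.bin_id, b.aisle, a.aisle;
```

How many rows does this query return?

14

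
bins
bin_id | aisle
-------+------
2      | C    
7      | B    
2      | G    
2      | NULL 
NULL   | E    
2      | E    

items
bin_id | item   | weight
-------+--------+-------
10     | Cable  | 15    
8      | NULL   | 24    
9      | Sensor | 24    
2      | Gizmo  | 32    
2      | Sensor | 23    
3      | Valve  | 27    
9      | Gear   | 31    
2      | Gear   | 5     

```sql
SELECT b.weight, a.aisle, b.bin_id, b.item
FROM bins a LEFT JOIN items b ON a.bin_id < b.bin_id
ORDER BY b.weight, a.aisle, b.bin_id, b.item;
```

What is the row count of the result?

25

LEFT JOIN keeps every row from `bins`; unmatched rows get NULL for `items`'s columns.
Matching on a.bin_id < b.bin_id. A NULL in a compared column never satisfies the condition.
Matched pairs: 24; unmatched a rows kept: 1.
Total: 24 matched + 1 padded = 25 rows.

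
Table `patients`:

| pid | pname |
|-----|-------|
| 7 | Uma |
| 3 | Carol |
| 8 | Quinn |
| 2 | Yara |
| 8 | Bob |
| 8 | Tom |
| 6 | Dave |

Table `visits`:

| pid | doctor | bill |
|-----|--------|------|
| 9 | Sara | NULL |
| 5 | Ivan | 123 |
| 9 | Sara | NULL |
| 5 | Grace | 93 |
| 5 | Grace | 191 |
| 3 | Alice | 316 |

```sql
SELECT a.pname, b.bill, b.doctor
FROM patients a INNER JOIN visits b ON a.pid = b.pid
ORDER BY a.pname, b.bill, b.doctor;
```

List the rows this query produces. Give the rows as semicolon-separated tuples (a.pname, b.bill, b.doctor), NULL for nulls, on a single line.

(Carol, 316, Alice)

INNER JOIN keeps only pairs where the ON condition holds.
Matching on a.pid = b.pid.
- pid=7: no matching b row, dropped.
- pid=3: 1 matching b row(s), so 1 row(s) emitted.
- pid=8: no matching b row, dropped.
- pid=2: no matching b row, dropped.
- pid=8: no matching b row, dropped.
- pid=8: no matching b row, dropped.
- pid=6: no matching b row, dropped.
After projecting and ordering:
a.pname | b.bill | b.doctor
Carol | 316 | Alice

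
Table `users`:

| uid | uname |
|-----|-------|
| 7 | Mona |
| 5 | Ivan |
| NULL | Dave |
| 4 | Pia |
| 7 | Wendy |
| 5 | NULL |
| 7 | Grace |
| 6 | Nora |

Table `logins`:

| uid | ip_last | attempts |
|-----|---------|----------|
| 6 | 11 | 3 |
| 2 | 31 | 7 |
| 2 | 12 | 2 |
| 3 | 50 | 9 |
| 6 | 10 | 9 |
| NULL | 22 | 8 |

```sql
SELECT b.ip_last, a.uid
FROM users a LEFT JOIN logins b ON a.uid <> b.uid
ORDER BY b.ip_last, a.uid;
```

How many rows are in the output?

34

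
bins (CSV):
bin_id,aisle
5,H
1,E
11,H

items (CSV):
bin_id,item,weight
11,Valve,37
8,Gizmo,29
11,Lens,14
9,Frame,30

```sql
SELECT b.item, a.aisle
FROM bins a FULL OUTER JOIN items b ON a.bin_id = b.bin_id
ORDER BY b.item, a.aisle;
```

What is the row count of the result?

6

FULL OUTER JOIN keeps every row from both sides; unmatched rows get NULL for the other side's columns.
Matching on a.bin_id = b.bin_id.
Matched pairs: 2; unmatched a rows kept: 2; unmatched b rows kept: 2.
Total: 2 matched + 4 padded = 6 rows.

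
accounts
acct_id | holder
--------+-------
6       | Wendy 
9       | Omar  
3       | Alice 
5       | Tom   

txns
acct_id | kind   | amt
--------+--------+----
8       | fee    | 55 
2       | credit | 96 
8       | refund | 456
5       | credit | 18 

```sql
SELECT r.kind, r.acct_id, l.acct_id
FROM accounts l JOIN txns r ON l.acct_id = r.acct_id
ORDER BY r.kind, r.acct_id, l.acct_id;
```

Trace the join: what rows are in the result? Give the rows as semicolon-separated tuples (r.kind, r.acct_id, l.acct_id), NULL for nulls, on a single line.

(credit, 5, 5)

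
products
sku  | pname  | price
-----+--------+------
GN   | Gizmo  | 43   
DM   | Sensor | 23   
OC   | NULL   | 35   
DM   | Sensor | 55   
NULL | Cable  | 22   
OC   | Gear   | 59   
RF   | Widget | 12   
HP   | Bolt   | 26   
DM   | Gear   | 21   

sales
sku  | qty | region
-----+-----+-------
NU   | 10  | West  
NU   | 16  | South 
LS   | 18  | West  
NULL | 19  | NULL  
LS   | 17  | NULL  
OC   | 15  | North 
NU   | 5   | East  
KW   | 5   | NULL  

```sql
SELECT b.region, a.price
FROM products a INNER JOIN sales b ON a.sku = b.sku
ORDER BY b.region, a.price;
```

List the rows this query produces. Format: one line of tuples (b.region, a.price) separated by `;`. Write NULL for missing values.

(North, 35); (North, 59)

INNER JOIN keeps only pairs where the ON condition holds.
Matching on a.sku = b.sku. A NULL in a compared column never satisfies the condition.
Matched pairs: 2.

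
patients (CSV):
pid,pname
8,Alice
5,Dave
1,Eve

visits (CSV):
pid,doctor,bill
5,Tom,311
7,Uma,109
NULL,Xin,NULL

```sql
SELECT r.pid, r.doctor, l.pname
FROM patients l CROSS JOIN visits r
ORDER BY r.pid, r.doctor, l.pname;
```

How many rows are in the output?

CROSS JOIN pairs every row of `patients` with every row of `visits`: 3 × 3 = 9 rows.

9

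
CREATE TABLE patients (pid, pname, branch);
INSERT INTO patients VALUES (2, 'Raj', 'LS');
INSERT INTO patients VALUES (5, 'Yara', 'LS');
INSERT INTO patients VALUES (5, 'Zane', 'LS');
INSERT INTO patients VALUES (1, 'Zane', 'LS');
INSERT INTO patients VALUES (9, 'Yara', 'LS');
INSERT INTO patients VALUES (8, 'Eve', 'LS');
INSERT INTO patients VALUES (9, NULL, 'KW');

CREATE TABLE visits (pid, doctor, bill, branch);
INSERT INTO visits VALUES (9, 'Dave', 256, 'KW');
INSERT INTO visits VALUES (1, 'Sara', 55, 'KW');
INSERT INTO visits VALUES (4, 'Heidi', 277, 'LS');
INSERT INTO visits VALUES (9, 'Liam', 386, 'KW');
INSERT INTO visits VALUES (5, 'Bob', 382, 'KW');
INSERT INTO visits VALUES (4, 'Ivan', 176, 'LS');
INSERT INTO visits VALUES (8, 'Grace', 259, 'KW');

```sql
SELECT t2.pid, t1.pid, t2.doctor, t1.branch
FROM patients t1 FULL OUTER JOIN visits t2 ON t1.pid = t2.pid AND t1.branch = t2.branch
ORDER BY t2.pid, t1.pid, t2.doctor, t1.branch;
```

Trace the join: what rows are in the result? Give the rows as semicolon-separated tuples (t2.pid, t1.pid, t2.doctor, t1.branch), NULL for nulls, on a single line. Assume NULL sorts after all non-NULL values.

(1, NULL, Sara, NULL); (4, NULL, Heidi, NULL); (4, NULL, Ivan, NULL); (5, NULL, Bob, NULL); (8, NULL, Grace, NULL); (9, 9, Dave, KW); (9, 9, Liam, KW); (NULL, 1, NULL, LS); (NULL, 2, NULL, LS); (NULL, 5, NULL, LS); (NULL, 5, NULL, LS); (NULL, 8, NULL, LS); (NULL, 9, NULL, LS)

FULL OUTER JOIN keeps every row from both sides; unmatched rows get NULL for the other side's columns.
Matching on t1.pid = t2.pid AND t1.branch = t2.branch.
- t1 row (pid=2, branch=LS): no match → kept, t2 columns NULL.
- t1 row (pid=5, branch=LS): no match → kept, t2 columns NULL.
- t1 row (pid=5, branch=LS): no match → kept, t2 columns NULL.
- t1 row (pid=1, branch=LS): no match → kept, t2 columns NULL.
- t1 row (pid=9, branch=LS): no match → kept, t2 columns NULL.
- t1 row (pid=8, branch=LS): no match → kept, t2 columns NULL.
- t1 row (pid=9, branch=KW): matches 2 t2 row(s) → 2 output row(s).
- 5 row(s) from t2 found no t1 partner → padded with NULL.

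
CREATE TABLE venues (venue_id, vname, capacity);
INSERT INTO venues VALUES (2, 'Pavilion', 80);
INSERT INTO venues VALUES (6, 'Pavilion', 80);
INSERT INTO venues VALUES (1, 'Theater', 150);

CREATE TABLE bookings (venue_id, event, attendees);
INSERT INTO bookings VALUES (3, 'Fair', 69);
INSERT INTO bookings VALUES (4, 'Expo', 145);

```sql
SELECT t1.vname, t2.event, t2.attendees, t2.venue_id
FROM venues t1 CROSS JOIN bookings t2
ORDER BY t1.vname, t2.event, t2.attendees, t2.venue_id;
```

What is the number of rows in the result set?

CROSS JOIN pairs every row of `venues` with every row of `bookings`: 3 × 2 = 6 rows.

6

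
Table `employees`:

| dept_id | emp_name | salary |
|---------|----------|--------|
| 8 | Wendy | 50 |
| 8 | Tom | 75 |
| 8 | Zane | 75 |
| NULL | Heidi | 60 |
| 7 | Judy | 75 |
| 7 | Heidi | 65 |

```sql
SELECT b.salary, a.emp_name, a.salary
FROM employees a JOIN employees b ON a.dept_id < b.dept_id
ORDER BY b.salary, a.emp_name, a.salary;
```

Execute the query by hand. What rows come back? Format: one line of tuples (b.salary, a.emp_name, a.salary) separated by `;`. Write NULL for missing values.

(50, Heidi, 65); (50, Judy, 75); (75, Heidi, 65); (75, Heidi, 65); (75, Judy, 75); (75, Judy, 75)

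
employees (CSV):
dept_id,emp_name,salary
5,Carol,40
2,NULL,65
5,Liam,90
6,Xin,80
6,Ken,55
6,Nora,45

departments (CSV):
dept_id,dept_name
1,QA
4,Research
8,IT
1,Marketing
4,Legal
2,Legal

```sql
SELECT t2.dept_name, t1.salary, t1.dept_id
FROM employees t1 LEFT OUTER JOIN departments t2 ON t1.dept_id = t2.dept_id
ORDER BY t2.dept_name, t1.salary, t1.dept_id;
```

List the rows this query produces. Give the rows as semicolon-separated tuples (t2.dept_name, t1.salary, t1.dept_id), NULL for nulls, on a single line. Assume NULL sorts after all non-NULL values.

(Legal, 65, 2); (NULL, 40, 5); (NULL, 45, 6); (NULL, 55, 6); (NULL, 80, 6); (NULL, 90, 5)

LEFT JOIN keeps every row from `employees`; unmatched rows get NULL for `departments`'s columns.
Matching on t1.dept_id = t2.dept_id.
- t1[0] dept_id=5 → no match; kept with NULLs on the t2 side.
- t1[1] dept_id=2 → 1 match(es) in t2 → 1 row(s).
- t1[2] dept_id=5 → no match; kept with NULLs on the t2 side.
- t1[3] dept_id=6 → no match; kept with NULLs on the t2 side.
- t1[4] dept_id=6 → no match; kept with NULLs on the t2 side.
- t1[5] dept_id=6 → no match; kept with NULLs on the t2 side.
After projecting and ordering:
t2.dept_name | t1.salary | t1.dept_id
Legal | 65 | 2
NULL | 40 | 5
NULL | 45 | 6
NULL | 55 | 6
NULL | 80 | 6
NULL | 90 | 5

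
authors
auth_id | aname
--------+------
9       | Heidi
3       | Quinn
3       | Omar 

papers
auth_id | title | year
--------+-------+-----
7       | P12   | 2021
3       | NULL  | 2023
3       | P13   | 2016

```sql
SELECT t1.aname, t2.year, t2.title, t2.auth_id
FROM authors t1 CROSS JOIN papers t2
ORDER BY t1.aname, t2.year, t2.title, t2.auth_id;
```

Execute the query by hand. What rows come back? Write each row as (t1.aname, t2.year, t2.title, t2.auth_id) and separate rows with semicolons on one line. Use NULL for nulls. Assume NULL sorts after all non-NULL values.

(Heidi, 2016, P13, 3); (Heidi, 2021, P12, 7); (Heidi, 2023, NULL, 3); (Omar, 2016, P13, 3); (Omar, 2021, P12, 7); (Omar, 2023, NULL, 3); (Quinn, 2016, P13, 3); (Quinn, 2021, P12, 7); (Quinn, 2023, NULL, 3)

CROSS JOIN pairs every row of `authors` with every row of `papers`: 3 × 3 = 9 rows.
After projecting and ordering:
t1.aname | t2.year | t2.title | t2.auth_id
Heidi | 2016 | P13 | 3
Heidi | 2021 | P12 | 7
Heidi | 2023 | NULL | 3
Omar | 2016 | P13 | 3
Omar | 2021 | P12 | 7
Omar | 2023 | NULL | 3
Quinn | 2016 | P13 | 3
Quinn | 2021 | P12 | 7
Quinn | 2023 | NULL | 3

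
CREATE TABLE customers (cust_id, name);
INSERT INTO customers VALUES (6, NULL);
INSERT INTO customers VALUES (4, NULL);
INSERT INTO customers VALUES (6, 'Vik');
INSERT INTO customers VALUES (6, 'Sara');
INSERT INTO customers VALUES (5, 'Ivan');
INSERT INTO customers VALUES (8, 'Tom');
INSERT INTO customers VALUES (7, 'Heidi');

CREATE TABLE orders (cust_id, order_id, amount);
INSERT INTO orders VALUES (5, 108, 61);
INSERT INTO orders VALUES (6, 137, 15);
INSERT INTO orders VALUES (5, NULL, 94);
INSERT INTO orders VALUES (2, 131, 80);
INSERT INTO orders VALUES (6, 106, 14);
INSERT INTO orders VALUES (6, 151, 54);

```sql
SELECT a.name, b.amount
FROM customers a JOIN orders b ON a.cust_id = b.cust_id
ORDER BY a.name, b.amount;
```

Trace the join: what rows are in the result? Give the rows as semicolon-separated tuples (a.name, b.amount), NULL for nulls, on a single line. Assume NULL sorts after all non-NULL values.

(Ivan, 61); (Ivan, 94); (Sara, 14); (Sara, 15); (Sara, 54); (Vik, 14); (Vik, 15); (Vik, 54); (NULL, 14); (NULL, 15); (NULL, 54)

INNER JOIN keeps only pairs where the ON condition holds.
Matching on a.cust_id = b.cust_id.
Matched pairs: 11.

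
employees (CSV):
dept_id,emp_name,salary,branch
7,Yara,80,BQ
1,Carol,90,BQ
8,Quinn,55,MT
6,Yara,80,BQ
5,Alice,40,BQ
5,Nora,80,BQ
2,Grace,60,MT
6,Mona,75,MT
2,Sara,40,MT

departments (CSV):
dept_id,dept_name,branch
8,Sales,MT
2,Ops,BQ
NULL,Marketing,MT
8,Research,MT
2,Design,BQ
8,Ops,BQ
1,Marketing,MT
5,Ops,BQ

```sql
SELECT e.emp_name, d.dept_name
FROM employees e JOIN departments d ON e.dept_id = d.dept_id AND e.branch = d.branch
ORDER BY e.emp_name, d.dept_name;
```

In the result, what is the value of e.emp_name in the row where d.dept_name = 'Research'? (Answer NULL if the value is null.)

INNER JOIN keeps only pairs where the ON condition holds.
Matching on e.dept_id = d.dept_id AND e.branch = d.branch. A NULL in a compared column never satisfies the condition.
- dept_id=7, branch=BQ: no matching d row, dropped.
- dept_id=1, branch=BQ: no matching d row, dropped.
- dept_id=8, branch=MT: 2 matching d row(s), so 2 row(s) emitted.
- dept_id=6, branch=BQ: no matching d row, dropped.
- dept_id=5, branch=BQ: 1 matching d row(s), so 1 row(s) emitted.
- dept_id=5, branch=BQ: 1 matching d row(s), so 1 row(s) emitted.
- dept_id=2, branch=MT: no matching d row, dropped.
- dept_id=6, branch=MT: no matching d row, dropped.
- dept_id=2, branch=MT: no matching d row, dropped.

Quinn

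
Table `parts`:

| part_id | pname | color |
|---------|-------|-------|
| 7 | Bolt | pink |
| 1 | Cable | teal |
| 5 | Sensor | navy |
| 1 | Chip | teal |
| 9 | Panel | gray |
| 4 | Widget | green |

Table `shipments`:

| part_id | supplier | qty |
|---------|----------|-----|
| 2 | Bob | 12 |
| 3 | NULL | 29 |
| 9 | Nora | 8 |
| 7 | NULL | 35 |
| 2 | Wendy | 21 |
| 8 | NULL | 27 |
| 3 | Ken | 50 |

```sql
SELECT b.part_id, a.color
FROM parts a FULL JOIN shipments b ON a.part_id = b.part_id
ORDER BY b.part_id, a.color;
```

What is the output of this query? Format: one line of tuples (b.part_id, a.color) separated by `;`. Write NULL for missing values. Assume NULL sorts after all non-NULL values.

(2, NULL); (2, NULL); (3, NULL); (3, NULL); (7, pink); (8, NULL); (9, gray); (NULL, green); (NULL, navy); (NULL, teal); (NULL, teal)

FULL OUTER JOIN keeps every row from both sides; unmatched rows get NULL for the other side's columns.
Matching on a.part_id = b.part_id.
- part_id=7: 1 matching b row(s), so 1 row(s) emitted.
- part_id=1: no b row matches, row kept with b columns NULL.
- part_id=5: no b row matches, row kept with b columns NULL.
- part_id=1: no b row matches, row kept with b columns NULL.
- part_id=9: 1 matching b row(s), so 1 row(s) emitted.
- part_id=4: no b row matches, row kept with b columns NULL.
- 5 b row(s) had no a match → kept, a columns NULL.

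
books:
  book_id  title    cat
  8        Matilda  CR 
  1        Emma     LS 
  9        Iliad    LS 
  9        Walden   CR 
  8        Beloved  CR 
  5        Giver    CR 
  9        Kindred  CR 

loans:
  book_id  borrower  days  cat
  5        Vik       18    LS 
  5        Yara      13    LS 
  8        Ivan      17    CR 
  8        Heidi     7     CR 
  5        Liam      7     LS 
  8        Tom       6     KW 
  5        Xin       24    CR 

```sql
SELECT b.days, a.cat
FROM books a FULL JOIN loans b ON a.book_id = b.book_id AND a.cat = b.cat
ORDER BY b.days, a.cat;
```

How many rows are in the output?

FULL OUTER JOIN keeps every row from both sides; unmatched rows get NULL for the other side's columns.
Matching on a.book_id = b.book_id AND a.cat = b.cat.
- a[0] book_id=8, cat=CR → 2 match(es) in b → 2 row(s).
- a[1] book_id=1, cat=LS → no match; kept with NULLs on the b side.
- a[2] book_id=9, cat=LS → no match; kept with NULLs on the b side.
- a[3] book_id=9, cat=CR → no match; kept with NULLs on the b side.
- a[4] book_id=8, cat=CR → 2 match(es) in b → 2 row(s).
- a[5] book_id=5, cat=CR → 1 match(es) in b → 1 row(s).
- a[6] book_id=9, cat=CR → no match; kept with NULLs on the b side.
- 4 row(s) from b found no a partner → padded with NULL.
Total: 5 matched + 8 padded = 13 rows.

13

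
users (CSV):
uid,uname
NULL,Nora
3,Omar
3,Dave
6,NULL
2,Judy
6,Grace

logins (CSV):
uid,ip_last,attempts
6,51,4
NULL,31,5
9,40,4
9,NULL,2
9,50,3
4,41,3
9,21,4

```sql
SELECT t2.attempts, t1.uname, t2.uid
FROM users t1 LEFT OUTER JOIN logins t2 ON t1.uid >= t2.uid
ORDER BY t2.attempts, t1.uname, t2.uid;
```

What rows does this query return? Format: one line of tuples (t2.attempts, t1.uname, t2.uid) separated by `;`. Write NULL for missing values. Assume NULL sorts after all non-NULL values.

LEFT JOIN keeps every row from `users`; unmatched rows get NULL for `logins`'s columns.
Matching on t1.uid >= t2.uid. A NULL in a compared column never satisfies the condition.
- uid=NULL: no t2 row matches, row kept with t2 columns NULL.
- uid=3: no t2 row matches, row kept with t2 columns NULL.
- uid=3: no t2 row matches, row kept with t2 columns NULL.
- uid=6: 2 matching t2 row(s), so 2 row(s) emitted.
- uid=2: no t2 row matches, row kept with t2 columns NULL.
- uid=6: 2 matching t2 row(s), so 2 row(s) emitted.
After projecting and ordering:
t2.attempts | t1.uname | t2.uid
3 | Grace | 4
3 | NULL | 4
4 | Grace | 6
4 | NULL | 6
NULL | Dave | NULL
NULL | Judy | NULL
NULL | Nora | NULL
NULL | Omar | NULL

(3, Grace, 4); (3, NULL, 4); (4, Grace, 6); (4, NULL, 6); (NULL, Dave, NULL); (NULL, Judy, NULL); (NULL, Nora, NULL); (NULL, Omar, NULL)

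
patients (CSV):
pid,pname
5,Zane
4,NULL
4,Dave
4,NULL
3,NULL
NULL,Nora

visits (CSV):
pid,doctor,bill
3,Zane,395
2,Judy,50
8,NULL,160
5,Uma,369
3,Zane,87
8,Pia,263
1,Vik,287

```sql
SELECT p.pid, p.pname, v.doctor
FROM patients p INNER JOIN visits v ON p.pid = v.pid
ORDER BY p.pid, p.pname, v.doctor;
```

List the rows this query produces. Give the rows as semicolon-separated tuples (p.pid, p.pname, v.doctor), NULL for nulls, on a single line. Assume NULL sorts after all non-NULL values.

(3, NULL, Zane); (3, NULL, Zane); (5, Zane, Uma)

INNER JOIN keeps only pairs where the ON condition holds.
Matching on p.pid = v.pid. A NULL in a compared column never satisfies the condition.
- p[0] pid=5 → 1 match(es) in v → 1 row(s).
- p[1] pid=4 → no match; dropped.
- p[2] pid=4 → no match; dropped.
- p[3] pid=4 → no match; dropped.
- p[4] pid=3 → 2 match(es) in v → 2 row(s).
- p[5] pid=NULL → no match; dropped.
After projecting and ordering:
p.pid | p.pname | v.doctor
3 | NULL | Zane
3 | NULL | Zane
5 | Zane | Uma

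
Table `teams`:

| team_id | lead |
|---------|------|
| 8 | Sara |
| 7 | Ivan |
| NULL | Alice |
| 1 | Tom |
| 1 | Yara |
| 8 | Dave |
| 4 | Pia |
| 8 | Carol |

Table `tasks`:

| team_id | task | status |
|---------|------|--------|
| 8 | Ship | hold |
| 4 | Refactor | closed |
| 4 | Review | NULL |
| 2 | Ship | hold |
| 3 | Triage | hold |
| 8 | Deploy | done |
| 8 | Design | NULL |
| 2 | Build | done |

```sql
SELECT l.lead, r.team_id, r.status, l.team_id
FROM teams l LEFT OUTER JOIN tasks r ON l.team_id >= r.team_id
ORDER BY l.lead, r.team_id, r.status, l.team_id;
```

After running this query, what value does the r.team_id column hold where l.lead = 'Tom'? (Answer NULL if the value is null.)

LEFT JOIN keeps every row from `teams`; unmatched rows get NULL for `tasks`'s columns.
Matching on l.team_id >= r.team_id. A NULL in a compared column never satisfies the condition.
Matched pairs: 34; unmatched l rows kept: 3.

NULL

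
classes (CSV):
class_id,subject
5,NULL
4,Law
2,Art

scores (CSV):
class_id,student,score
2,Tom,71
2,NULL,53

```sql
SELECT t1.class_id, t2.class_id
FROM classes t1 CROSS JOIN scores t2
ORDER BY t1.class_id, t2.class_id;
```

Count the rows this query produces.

6

CROSS JOIN pairs every row of `classes` with every row of `scores`: 3 × 2 = 6 rows.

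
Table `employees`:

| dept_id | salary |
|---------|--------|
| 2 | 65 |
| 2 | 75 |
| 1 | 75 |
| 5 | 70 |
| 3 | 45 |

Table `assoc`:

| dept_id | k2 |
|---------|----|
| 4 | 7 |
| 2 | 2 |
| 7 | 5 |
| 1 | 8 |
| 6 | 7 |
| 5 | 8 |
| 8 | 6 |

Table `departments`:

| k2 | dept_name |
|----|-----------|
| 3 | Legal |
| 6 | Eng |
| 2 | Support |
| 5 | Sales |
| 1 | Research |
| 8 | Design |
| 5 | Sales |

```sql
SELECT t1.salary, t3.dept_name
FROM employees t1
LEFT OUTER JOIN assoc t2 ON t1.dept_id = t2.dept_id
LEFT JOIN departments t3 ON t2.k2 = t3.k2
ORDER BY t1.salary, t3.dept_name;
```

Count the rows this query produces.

Evaluate left to right. First `employees t1 LEFT JOIN assoc t2` on dept_id: 5 row(s).
Then LEFT JOIN `departments t3` on k2: each of those 5 rows is kept; rows whose t2.k2 has no match in t3 get NULL for t3's columns.
Result: 5 row(s).

5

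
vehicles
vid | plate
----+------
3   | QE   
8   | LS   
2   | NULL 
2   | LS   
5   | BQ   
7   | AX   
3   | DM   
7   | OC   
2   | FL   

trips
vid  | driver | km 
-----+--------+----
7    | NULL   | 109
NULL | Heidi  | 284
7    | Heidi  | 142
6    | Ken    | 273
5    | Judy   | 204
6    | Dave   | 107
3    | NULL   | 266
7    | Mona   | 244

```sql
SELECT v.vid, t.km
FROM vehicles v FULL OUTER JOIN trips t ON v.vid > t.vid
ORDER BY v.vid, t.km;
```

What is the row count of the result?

FULL OUTER JOIN keeps every row from both sides; unmatched rows get NULL for the other side's columns.
Matching on v.vid > t.vid. A NULL in a compared column never satisfies the condition.
- v[0] vid=3 → no match; kept with NULLs on the t side.
- v[1] vid=8 → 7 match(es) in t → 7 row(s).
- v[2] vid=2 → no match; kept with NULLs on the t side.
- v[3] vid=2 → no match; kept with NULLs on the t side.
- v[4] vid=5 → 1 match(es) in t → 1 row(s).
- v[5] vid=7 → 4 match(es) in t → 4 row(s).
- v[6] vid=3 → no match; kept with NULLs on the t side.
- v[7] vid=7 → 4 match(es) in t → 4 row(s).
- v[8] vid=2 → no match; kept with NULLs on the t side.
- 1 t row(s) had no v match → kept, v columns NULL.
Total: 16 matched + 6 padded = 22 rows.

22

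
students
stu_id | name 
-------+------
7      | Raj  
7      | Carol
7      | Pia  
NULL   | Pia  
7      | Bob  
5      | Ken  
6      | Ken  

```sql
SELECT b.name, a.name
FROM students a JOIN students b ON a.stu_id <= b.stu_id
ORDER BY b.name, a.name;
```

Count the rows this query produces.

27

INNER JOIN keeps only pairs where the ON condition holds.
Matching on a.stu_id <= b.stu_id. A NULL in a compared column never satisfies the condition.
Matched pairs: 27.
Total: 27 rows.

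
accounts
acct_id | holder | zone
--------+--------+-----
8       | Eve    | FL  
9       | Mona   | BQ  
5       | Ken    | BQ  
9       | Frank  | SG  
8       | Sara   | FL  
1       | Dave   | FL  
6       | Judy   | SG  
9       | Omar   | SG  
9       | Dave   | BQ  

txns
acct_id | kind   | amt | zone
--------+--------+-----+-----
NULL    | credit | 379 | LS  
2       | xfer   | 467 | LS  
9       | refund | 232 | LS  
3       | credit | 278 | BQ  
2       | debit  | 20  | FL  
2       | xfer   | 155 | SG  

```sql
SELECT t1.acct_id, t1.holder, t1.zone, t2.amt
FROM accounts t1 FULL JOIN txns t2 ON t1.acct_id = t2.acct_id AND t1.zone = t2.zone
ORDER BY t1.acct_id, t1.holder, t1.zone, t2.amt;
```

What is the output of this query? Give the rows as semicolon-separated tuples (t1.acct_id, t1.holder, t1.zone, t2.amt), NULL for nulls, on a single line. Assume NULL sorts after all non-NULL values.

(1, Dave, FL, NULL); (5, Ken, BQ, NULL); (6, Judy, SG, NULL); (8, Eve, FL, NULL); (8, Sara, FL, NULL); (9, Dave, BQ, NULL); (9, Frank, SG, NULL); (9, Mona, BQ, NULL); (9, Omar, SG, NULL); (NULL, NULL, NULL, 20); (NULL, NULL, NULL, 155); (NULL, NULL, NULL, 232); (NULL, NULL, NULL, 278); (NULL, NULL, NULL, 379); (NULL, NULL, NULL, 467)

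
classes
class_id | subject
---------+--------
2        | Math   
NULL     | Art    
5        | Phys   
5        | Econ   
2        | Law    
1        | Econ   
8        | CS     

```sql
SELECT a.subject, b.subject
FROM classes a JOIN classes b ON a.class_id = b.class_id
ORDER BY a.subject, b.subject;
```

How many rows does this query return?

INNER JOIN keeps only pairs where the ON condition holds.
Matching on a.class_id = b.class_id. A NULL in a compared column never satisfies the condition.
- a[0] class_id=2 → 2 match(es) in b → 2 row(s).
- a[1] class_id=NULL → no match; dropped.
- a[2] class_id=5 → 2 match(es) in b → 2 row(s).
- a[3] class_id=5 → 2 match(es) in b → 2 row(s).
- a[4] class_id=2 → 2 match(es) in b → 2 row(s).
- a[5] class_id=1 → 1 match(es) in b → 1 row(s).
- a[6] class_id=8 → 1 match(es) in b → 1 row(s).
Total: 10 rows.

10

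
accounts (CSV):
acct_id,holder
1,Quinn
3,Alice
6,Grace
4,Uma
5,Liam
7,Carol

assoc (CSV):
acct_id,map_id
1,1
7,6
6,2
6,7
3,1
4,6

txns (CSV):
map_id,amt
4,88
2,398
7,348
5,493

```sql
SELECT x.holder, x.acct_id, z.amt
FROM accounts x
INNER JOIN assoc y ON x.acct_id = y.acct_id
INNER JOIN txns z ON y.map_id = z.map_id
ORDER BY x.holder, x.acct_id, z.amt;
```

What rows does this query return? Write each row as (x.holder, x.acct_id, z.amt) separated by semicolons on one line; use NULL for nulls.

(Grace, 6, 348); (Grace, 6, 398)

Joins associate left-to-right: accounts INNER JOIN assoc on acct_id gives 6 intermediate row(s).
Then INNER JOIN `txns z` on map_id: keep only rows whose y.map_id appears in z.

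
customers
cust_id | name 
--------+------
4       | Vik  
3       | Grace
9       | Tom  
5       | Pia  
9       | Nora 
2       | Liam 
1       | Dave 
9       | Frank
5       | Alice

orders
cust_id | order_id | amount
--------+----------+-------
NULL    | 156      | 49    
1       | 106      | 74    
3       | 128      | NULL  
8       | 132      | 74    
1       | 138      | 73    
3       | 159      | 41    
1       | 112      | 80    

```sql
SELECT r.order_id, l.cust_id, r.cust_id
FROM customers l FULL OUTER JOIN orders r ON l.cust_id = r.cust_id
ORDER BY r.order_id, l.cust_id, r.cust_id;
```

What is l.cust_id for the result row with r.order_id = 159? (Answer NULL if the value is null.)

3

FULL OUTER JOIN keeps every row from both sides; unmatched rows get NULL for the other side's columns.
Matching on l.cust_id = r.cust_id. A NULL in a compared column never satisfies the condition.
- l row (cust_id=4): no match → kept, r columns NULL.
- l row (cust_id=3): matches 2 r row(s) → 2 output row(s).
- l row (cust_id=9): no match → kept, r columns NULL.
- l row (cust_id=5): no match → kept, r columns NULL.
- l row (cust_id=9): no match → kept, r columns NULL.
- l row (cust_id=2): no match → kept, r columns NULL.
- l row (cust_id=1): matches 3 r row(s) → 3 output row(s).
- l row (cust_id=9): no match → kept, r columns NULL.
- l row (cust_id=5): no match → kept, r columns NULL.
- 2 row(s) from r found no l partner → padded with NULL.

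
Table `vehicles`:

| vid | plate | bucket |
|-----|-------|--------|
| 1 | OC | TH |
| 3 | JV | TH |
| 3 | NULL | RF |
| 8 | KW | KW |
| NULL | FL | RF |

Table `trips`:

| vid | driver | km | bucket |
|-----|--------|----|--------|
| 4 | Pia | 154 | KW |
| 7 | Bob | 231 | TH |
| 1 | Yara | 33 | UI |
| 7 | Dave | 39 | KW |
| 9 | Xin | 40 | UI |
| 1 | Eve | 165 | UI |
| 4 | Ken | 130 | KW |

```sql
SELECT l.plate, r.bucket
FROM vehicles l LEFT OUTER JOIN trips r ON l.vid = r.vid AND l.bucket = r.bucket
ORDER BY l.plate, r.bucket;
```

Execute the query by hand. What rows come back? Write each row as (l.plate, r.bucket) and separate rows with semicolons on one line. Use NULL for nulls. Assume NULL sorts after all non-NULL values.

(FL, NULL); (JV, NULL); (KW, NULL); (OC, NULL); (NULL, NULL)

LEFT JOIN keeps every row from `vehicles`; unmatched rows get NULL for `trips`'s columns.
Matching on l.vid = r.vid AND l.bucket = r.bucket. A NULL in a compared column never satisfies the condition.
- l (vid=1, bucket=TH) has no partner → padded with NULL.
- l (vid=3, bucket=TH) has no partner → padded with NULL.
- l (vid=3, bucket=RF) has no partner → padded with NULL.
- l (vid=8, bucket=KW) has no partner → padded with NULL.
- l (vid=NULL, bucket=RF) has no partner → padded with NULL.
After projecting and ordering:
l.plate | r.bucket
FL | NULL
JV | NULL
KW | NULL
OC | NULL
NULL | NULL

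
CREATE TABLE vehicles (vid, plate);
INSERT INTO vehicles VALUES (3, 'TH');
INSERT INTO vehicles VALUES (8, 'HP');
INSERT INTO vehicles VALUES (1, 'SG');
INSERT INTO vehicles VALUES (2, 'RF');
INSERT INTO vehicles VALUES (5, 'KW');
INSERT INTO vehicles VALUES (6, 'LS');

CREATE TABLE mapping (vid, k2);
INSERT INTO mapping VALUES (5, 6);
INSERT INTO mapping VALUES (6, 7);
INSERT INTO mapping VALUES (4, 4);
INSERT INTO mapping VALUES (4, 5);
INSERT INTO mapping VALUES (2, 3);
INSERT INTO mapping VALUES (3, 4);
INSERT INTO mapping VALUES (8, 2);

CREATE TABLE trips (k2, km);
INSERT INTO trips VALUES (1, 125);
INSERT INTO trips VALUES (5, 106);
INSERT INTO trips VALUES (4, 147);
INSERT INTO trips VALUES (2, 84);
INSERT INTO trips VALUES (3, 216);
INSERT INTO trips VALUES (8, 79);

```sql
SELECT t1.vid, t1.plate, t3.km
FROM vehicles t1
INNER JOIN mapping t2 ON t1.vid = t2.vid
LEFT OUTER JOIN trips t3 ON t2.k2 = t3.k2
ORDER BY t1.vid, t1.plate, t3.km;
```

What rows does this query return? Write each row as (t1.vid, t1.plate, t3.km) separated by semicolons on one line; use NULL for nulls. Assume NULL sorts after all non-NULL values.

(2, RF, 216); (3, TH, 147); (5, KW, NULL); (6, LS, NULL); (8, HP, 84)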